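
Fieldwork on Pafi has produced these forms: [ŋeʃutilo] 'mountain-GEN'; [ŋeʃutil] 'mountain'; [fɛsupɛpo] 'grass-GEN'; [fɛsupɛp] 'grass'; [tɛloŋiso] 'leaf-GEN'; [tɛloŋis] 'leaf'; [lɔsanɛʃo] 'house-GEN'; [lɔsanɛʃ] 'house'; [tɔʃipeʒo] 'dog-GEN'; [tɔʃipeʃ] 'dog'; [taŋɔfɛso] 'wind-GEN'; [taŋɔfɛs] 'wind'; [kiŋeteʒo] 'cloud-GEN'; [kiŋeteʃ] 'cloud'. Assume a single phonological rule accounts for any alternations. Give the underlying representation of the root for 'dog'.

The stem for 'dog' ends in [ʒ] in [tɔʃipeʒo] but [ʃ] in [tɔʃipeʃ].
The stem 'house' ([lɔsanɛʃo], [lɔsanɛʃ]) shows [ʃ] unchanged in both environments, so [ʃ] cannot be basic with [ʒ] derived before the GEN suffix.
Therefore /ʒ/ is basic and [ʃ] is derived by word-final obstruent devoicing (voiced obstruents become voiceless word-finally).

/tɔʃipeʒ/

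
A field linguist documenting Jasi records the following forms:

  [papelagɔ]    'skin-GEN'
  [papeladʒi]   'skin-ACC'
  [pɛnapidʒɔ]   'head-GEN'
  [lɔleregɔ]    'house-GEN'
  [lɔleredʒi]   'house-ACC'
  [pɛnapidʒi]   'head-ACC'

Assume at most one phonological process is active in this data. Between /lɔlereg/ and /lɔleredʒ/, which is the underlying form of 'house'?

/lɔlereg/

'house' shows [g] ~ [dʒ] at the end of the stem ([lɔleregɔ] vs [lɔleredʒi]).
Compare 'head', with invariant [dʒ] in [pɛnapidʒɔ] and [pɛnapidʒi]: an analysis with underlying /dʒ/ and a rule producing [g] before the GEN suffix would wrongly predict alternation here too.
Therefore /g/ is basic and [dʒ] is derived by palatalization before a front vowel (/g/ becomes palato-alveolar [dʒ] before a front vowel).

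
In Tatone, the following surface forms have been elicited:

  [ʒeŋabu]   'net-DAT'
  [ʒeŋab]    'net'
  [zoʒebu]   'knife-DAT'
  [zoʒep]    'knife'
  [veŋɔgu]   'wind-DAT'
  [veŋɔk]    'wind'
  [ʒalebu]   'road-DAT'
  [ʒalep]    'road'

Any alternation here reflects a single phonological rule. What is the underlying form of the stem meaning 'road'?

The stem for 'road' ends in [b] in [ʒalebu] but [p] in [ʒalep].
If /b/ were underlying and a rule turned it into [p] in isolation, 'net' would also alternate; but it has [b] in both [ʒeŋabu] and [ʒeŋab].
Therefore /p/ is basic and [b] is derived by intervocalic voicing (voiceless stops become voiced between vowels).

/ʒalep/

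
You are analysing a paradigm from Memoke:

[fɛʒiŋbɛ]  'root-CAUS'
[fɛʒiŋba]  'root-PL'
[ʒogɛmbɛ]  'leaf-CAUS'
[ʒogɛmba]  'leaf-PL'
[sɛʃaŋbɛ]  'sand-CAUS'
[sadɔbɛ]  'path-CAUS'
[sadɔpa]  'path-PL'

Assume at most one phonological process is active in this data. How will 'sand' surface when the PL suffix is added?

The PL morpheme has two allomorphs, [-ba] and [-pa].
The CAUS suffix, which begins with [b], is invariant after every stem; so [b] is not altered by any rule here.
So the underlying form is /-pa/, and voiceless stops become voiced after a nasal.
After 'sand', which ends in a nasal, the suffix surfaces as [-ba], giving [sɛʃaŋba].

[sɛʃaŋba]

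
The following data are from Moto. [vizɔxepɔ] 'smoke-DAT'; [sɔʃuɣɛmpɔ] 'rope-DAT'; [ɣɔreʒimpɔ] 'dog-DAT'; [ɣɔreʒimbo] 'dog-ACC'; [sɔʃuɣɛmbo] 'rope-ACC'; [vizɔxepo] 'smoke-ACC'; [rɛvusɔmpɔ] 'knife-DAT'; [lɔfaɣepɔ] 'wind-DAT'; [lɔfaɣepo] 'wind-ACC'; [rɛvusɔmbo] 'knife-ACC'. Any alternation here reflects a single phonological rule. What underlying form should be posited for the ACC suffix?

The ACC suffix surfaces as [-bo] and [-po], depending on the final segment of the stem.
The DAT suffix, which begins with [p], is invariant after every stem; so [p] is not altered by any rule here.
The ACC suffix is therefore /-bo/ underlyingly, with post-vocalic devoicing: voiced stops become voiceless after a vowel.

/-bo/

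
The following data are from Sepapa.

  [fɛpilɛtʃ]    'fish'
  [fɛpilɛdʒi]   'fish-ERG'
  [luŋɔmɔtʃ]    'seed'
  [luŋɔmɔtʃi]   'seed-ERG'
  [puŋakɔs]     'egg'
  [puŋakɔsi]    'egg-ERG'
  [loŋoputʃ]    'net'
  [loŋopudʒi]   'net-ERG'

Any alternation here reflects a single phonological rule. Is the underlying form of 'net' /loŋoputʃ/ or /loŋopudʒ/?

The root 'net' surfaces as [loŋoputʃ] and [loŋopudʒi], with a stem-final [tʃ] ~ [dʒ] alternation.
But 'seed' keeps [tʃ] in both environments ([luŋɔmɔtʃ], [luŋɔmɔtʃi]), so there is no rule changing /tʃ/ to [dʒ] before the ERG suffix.
So /dʒ/ is underlying, and a rule of word-final obstruent devoicing — voiced obstruents become voiceless word-finally — gives [tʃ].

/loŋopudʒ/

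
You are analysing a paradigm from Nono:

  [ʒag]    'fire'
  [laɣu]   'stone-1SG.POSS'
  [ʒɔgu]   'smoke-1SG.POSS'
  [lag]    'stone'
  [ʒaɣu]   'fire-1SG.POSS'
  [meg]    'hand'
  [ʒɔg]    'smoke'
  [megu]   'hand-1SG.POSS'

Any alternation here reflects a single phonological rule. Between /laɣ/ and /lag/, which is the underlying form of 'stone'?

/laɣ/

The root 'stone' surfaces as [laɣu] and [lag], with a stem-final [ɣ] ~ [g] alternation.
If /g/ were underlying and a rule turned it into [ɣ] before the 1SG.POSS suffix, 'smoke' would also alternate; but it has [g] in both [ʒɔgu] and [ʒɔg].
So /ɣ/ is underlying, and a rule of word-final hardening — voiced fricatives become stops word-finally — gives [g].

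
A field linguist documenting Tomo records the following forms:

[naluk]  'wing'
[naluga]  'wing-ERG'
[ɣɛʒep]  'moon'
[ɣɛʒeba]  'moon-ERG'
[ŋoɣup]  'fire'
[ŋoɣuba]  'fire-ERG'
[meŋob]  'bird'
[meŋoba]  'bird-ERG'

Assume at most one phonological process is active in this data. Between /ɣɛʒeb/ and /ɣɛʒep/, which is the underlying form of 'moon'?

In [ɣɛʒep] and [ɣɛʒeba] the final segment of 'moon' alternates: [p] ~ [b].
If /b/ were underlying and a rule turned it into [p] in isolation, 'bird' would also alternate; but it has [b] in both [meŋob] and [meŋoba].
So /p/ is underlying, and a rule of intervocalic voicing — voiceless stops become voiced between vowels — gives [b].

/ɣɛʒep/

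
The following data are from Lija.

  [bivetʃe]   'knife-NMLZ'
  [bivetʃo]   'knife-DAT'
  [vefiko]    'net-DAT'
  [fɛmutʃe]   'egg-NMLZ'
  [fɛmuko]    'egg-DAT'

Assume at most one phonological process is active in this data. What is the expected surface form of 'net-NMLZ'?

[vefitʃe]

'egg' shows [tʃ] ~ [k] at the end of the stem ([fɛmutʃe] vs [fɛmuko]).
But 'knife' keeps [tʃ] in both environments ([bivetʃe], [bivetʃo]), so there is no rule changing /tʃ/ to [k] before the DAT suffix.
Therefore /k/ is basic and [tʃ] is derived by palatalization before a front vowel (/k/ becomes palato-alveolar [tʃ] before a front vowel).
From [vefiko] the stem 'net' is /vefik/; before a front vowel this yields [vefitʃe].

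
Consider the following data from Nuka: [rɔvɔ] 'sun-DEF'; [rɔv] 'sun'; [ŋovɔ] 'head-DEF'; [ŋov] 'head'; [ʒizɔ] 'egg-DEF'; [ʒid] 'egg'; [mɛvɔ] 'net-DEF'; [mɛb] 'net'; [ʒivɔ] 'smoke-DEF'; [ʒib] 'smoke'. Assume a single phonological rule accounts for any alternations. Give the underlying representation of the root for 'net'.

/mɛb/

The root 'net' surfaces as [mɛvɔ] and [mɛb], with a stem-final [v] ~ [b] alternation.
If /v/ were underlying and a rule turned it into [b] in isolation, 'head' would also alternate; but it has [v] in both [ŋovɔ] and [ŋov].
The alternation reflects intervocalic spirantization: voiced stops become fricatives between vowels. /b/ is underlying.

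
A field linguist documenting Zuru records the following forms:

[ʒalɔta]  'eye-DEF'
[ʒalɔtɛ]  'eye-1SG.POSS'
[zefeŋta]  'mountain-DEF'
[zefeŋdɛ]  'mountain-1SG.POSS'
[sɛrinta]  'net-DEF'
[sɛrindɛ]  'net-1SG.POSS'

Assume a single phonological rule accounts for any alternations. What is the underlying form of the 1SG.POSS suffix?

The 1SG.POSS morpheme has two allomorphs, [-dɛ] and [-tɛ].
The DEF suffix, which begins with [t], is invariant after every stem; so [t] is not altered by any rule here.
So the underlying form is /-dɛ/, and voiced stops become voiceless after a vowel.

/-dɛ/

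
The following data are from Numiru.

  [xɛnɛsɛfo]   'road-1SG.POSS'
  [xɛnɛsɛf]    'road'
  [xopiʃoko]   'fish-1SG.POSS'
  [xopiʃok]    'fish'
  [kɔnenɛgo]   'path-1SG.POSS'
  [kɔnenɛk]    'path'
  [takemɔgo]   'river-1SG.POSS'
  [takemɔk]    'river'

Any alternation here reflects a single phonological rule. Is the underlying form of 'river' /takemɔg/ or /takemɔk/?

The root 'river' surfaces as [takemɔgo] and [takemɔk], with a stem-final [g] ~ [k] alternation.
The stem 'fish' ([xopiʃoko], [xopiʃok]) shows [k] unchanged in both environments, so [k] cannot be basic with [g] derived before the 1SG.POSS suffix.
The underlying segment must be /g/; voiced obstruents become voiceless word-finally, yielding [k] there.

/takemɔg/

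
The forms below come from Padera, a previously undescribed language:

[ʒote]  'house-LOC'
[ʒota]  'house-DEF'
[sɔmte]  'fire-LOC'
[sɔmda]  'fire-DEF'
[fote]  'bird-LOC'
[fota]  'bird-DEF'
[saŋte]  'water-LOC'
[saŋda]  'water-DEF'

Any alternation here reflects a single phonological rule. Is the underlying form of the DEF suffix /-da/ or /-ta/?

/-da/

The DEF suffix surfaces as [-da] and [-ta], depending on the final segment of the stem.
The LOC suffix, which begins with [t], is invariant after every stem; so [t] is not altered by any rule here.
So the underlying form is /-da/, and voiced stops become voiceless after a vowel.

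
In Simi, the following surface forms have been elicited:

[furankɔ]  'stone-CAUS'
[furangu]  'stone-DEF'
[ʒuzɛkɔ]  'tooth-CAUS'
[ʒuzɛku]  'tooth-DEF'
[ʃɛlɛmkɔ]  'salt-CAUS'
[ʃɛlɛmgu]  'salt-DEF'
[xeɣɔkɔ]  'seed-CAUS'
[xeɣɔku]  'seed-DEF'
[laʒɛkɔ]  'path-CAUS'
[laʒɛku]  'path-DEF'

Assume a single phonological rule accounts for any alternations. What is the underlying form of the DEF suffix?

The DEF morpheme has two allomorphs, [-gu] and [-ku].
By contrast the CAUS suffix keeps its initial [k] throughout — that segment must be underlying.
The DEF suffix is therefore /-gu/ underlyingly, with post-vocalic devoicing: voiced stops become voiceless after a vowel.

/-gu/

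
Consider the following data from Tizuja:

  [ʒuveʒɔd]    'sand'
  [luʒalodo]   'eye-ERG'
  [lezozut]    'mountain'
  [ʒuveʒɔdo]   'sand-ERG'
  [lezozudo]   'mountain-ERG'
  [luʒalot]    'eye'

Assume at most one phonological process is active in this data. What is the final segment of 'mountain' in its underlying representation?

/t/

'mountain' shows [d] ~ [t] at the end of the stem ([lezozudo] vs [lezozut]).
The stem 'sand' ([ʒuveʒɔdo], [ʒuveʒɔd]) shows [d] unchanged in both environments, so [d] cannot be basic with [t] derived in isolation.
The underlying segment must be /t/; voiceless stops become voiced between vowels, yielding [d] there.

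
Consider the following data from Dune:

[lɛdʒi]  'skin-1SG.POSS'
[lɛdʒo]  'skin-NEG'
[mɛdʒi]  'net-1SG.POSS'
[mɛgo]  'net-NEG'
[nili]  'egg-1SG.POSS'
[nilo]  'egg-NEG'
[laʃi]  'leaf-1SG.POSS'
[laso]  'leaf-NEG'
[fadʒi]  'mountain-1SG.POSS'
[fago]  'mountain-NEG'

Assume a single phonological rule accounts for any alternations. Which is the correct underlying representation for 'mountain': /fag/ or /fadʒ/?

/fag/

The root 'mountain' surfaces as [fadʒi] and [fago], with a stem-final [dʒ] ~ [g] alternation.
Compare 'skin', with invariant [dʒ] in [lɛdʒi] and [lɛdʒo]: an analysis with underlying /dʒ/ and a rule producing [g] before the NEG suffix would wrongly predict alternation here too.
So /g/ is underlying, and a rule of palatalization before a front vowel — /g/ and /s/ become palato-alveolar [dʒ] and [ʃ] before a front vowel — gives [dʒ].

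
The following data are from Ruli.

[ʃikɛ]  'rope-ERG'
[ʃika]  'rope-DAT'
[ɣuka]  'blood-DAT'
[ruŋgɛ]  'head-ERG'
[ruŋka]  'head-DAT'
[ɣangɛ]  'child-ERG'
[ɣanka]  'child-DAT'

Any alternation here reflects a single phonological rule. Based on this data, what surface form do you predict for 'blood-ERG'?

The ERG suffix surfaces as [-gɛ] and [-kɛ], depending on the final segment of the stem.
The DAT suffix, which begins with [k], is invariant after every stem; so [k] is not altered by any rule here.
So the underlying form is /-gɛ/, and voiced stops become voiceless after a vowel.
After 'blood', which ends in a vowel, the suffix surfaces as [-kɛ], giving [ɣukɛ].

[ɣukɛ]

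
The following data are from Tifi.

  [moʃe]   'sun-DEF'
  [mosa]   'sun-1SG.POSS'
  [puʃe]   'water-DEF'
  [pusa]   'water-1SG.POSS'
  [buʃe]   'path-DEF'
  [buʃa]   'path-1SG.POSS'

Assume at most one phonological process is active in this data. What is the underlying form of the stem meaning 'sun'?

The root 'sun' surfaces as [moʃe] and [mosa], with a stem-final [ʃ] ~ [s] alternation.
But 'path' keeps [ʃ] in both environments ([buʃe], [buʃa]), so there is no rule changing /ʃ/ to [s] before the 1SG.POSS suffix.
Therefore /s/ is basic and [ʃ] is derived by palatalization before a front vowel (/s/ becomes palato-alveolar [ʃ] before a front vowel).

/mos/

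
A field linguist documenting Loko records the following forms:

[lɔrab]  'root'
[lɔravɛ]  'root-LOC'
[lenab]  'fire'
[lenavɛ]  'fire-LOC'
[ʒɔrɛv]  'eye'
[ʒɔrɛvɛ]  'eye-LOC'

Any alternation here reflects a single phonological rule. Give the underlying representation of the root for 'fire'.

/lenab/

'fire' shows [b] ~ [v] at the end of the stem ([lenab] vs [lenavɛ]).
If /v/ were underlying and a rule turned it into [b] in isolation, 'eye' would also alternate; but it has [v] in both [ʒɔrɛv] and [ʒɔrɛvɛ].
Therefore /b/ is basic and [v] is derived by intervocalic spirantization (voiced stops become fricatives between vowels).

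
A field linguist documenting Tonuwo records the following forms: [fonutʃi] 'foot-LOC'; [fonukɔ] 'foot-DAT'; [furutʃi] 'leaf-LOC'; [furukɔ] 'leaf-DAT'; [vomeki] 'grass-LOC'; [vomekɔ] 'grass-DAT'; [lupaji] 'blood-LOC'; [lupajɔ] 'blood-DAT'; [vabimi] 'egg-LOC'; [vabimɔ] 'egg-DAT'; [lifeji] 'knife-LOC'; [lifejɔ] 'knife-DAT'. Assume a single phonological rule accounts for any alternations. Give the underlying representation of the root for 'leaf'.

/furutʃ/

In [furutʃi] and [furukɔ] the final segment of 'leaf' alternates: [tʃ] ~ [k].
Compare 'grass', with invariant [k] in [vomeki] and [vomekɔ]: an analysis with underlying /k/ and a rule producing [tʃ] before the LOC suffix would wrongly predict alternation here too.
Therefore /tʃ/ is basic and [k] is derived by depalatalization (palato-alveolar /tʃ/ becomes [k] when no front vowel follows).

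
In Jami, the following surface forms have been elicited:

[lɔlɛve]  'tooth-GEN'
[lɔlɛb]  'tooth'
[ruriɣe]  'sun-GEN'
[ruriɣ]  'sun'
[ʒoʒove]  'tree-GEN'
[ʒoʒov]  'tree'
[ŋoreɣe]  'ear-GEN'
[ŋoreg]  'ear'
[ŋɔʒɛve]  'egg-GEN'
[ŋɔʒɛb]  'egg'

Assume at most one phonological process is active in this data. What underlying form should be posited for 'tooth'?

The stem for 'tooth' ends in [v] in [lɔlɛve] but [b] in [lɔlɛb].
Compare 'tree', with invariant [v] in [ʒoʒove] and [ʒoʒov]: an analysis with underlying /v/ and a rule producing [b] in isolation would wrongly predict alternation here too.
Therefore /b/ is basic and [v] is derived by intervocalic spirantization (voiced stops become fricatives between vowels).
The underlying form of 'tooth' is therefore /lɔlɛb/.

/lɔlɛb/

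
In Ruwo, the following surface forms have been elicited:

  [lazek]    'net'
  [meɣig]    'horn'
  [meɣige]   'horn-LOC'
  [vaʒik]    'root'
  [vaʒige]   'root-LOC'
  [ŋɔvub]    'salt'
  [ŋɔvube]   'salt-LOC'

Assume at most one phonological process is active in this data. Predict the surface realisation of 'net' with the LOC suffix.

The root 'root' surfaces as [vaʒik] and [vaʒige], with a stem-final [k] ~ [g] alternation.
Compare 'horn', with invariant [g] in [meɣig] and [meɣige]: an analysis with underlying /g/ and a rule producing [k] in isolation would wrongly predict alternation here too.
Therefore /k/ is basic and [g] is derived by intervocalic voicing (voiceless stops become voiced between vowels).
The one attested form of 'net', [lazek], shows underlying /lazek/. Applying the same rule between vowels gives [lazege].

[lazege]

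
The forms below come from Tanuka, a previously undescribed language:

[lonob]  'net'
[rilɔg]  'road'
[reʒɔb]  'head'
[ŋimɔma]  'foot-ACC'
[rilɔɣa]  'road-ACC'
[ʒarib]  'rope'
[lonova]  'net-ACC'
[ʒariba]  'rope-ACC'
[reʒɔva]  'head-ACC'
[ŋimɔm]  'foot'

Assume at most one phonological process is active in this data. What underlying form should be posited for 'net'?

In [lonova] and [lonob] the final segment of 'net' alternates: [v] ~ [b].
If /b/ were underlying and a rule turned it into [v] before the ACC suffix, 'rope' would also alternate; but it has [b] in both [ʒariba] and [ʒarib].
Therefore /v/ is basic and [b] is derived by word-final hardening (voiced fricatives become stops word-finally).
So 'net' = /lonov/.

/lonov/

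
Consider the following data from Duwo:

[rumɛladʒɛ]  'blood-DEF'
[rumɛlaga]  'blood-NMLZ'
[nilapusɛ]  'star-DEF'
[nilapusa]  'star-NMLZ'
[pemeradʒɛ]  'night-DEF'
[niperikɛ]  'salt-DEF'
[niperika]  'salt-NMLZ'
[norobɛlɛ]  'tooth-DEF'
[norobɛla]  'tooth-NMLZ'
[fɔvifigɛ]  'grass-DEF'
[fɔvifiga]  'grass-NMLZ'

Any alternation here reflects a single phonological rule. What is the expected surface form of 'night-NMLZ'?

[pemeraga]

The stem for 'blood' ends in [dʒ] in [rumɛladʒɛ] but [g] in [rumɛlaga].
The stem 'grass' ([fɔvifigɛ], [fɔvifiga]) shows [g] unchanged in both environments, so [g] cannot be basic with [dʒ] derived before the DEF suffix.
Therefore /dʒ/ is basic and [g] is derived by depalatalization (palato-alveolar /dʒ/ becomes [g] when no front vowel follows).
From [pemeradʒɛ] the stem 'night' is /pemeradʒ/; when no front vowel follows this yields [pemeraga].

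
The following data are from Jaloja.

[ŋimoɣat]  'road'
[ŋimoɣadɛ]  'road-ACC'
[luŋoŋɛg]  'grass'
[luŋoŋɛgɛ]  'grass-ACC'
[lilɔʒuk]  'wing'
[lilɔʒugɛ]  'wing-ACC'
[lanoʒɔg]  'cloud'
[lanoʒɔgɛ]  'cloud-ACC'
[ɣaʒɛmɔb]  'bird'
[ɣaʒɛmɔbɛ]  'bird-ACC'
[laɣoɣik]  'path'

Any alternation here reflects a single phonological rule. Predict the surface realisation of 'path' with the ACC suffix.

The root 'wing' surfaces as [lilɔʒuk] and [lilɔʒugɛ], with a stem-final [k] ~ [g] alternation.
The stem 'grass' ([luŋoŋɛg], [luŋoŋɛgɛ]) shows [g] unchanged in both environments, so [g] cannot be basic with [k] derived in isolation.
So /k/ is underlying, and a rule of intervocalic voicing — voiceless stops become voiced between vowels — gives [g].
The one attested form of 'path', [laɣoɣik], shows underlying /laɣoɣik/. Applying the same rule between vowels gives [laɣoɣigɛ].

[laɣoɣigɛ]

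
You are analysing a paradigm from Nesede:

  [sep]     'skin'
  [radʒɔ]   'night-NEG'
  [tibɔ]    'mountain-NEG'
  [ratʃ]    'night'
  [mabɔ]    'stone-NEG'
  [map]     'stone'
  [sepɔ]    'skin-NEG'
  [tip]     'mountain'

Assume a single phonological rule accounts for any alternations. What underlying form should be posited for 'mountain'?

The stem for 'mountain' ends in [b] in [tibɔ] but [p] in [tip].
But 'skin' keeps [p] in both environments ([sepɔ], [sep]), so there is no rule changing /p/ to [b] before the NEG suffix.
So /b/ is underlying, and a rule of word-final obstruent devoicing — voiced obstruents become voiceless word-finally — gives [p].
The underlying form of 'mountain' is therefore /tib/.

/tib/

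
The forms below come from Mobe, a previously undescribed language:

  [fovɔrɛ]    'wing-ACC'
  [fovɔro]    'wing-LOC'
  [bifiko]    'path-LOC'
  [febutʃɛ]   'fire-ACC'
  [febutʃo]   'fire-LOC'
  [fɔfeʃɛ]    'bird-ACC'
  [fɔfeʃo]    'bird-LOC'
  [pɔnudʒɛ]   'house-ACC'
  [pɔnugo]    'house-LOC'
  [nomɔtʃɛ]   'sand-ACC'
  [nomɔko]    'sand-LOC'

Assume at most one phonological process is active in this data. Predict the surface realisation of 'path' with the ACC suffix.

[bifitʃɛ]

'sand' shows [tʃ] ~ [k] at the end of the stem ([nomɔtʃɛ] vs [nomɔko]).
If /tʃ/ were underlying and a rule turned it into [k] before the LOC suffix, 'fire' would also alternate; but it has [tʃ] in both [febutʃɛ] and [febutʃo].
The alternation reflects palatalization before a front vowel: /k/ and /g/ become palato-alveolar [tʃ] and [dʒ] before a front vowel. /k/ is underlying.
From [bifiko] the stem 'path' is /bifik/; before a front vowel this yields [bifitʃɛ].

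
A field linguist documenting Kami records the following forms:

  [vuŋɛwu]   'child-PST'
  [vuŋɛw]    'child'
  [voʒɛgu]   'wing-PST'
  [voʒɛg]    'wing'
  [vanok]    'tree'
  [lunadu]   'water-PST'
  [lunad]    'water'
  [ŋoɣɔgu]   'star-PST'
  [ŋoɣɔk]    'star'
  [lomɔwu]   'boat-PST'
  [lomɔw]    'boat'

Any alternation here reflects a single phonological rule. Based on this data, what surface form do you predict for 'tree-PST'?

[vanogu]

'star' shows [g] ~ [k] at the end of the stem ([ŋoɣɔgu] vs [ŋoɣɔk]).
Compare 'wing', with invariant [g] in [voʒɛgu] and [voʒɛg]: an analysis with underlying /g/ and a rule producing [k] in isolation would wrongly predict alternation here too.
The alternation reflects intervocalic voicing: voiceless stops become voiced between vowels. /k/ is underlying.
The one attested form of 'tree', [vanok], shows underlying /vanok/. Applying the same rule between vowels gives [vanogu].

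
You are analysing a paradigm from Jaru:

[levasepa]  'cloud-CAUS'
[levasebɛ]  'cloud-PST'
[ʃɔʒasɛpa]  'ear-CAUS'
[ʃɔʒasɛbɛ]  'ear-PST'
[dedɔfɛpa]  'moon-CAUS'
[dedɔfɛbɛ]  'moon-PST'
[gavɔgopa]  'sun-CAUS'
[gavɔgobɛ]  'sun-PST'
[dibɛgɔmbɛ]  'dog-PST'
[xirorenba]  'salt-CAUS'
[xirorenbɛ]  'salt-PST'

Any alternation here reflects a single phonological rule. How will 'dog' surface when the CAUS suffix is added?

The CAUS suffix surfaces as [-ba] and [-pa], depending on the final segment of the stem.
By contrast the PST suffix keeps its initial [b] throughout — that segment must be underlying.
So the underlying form is /-pa/, and voiceless stops become voiced after a nasal.
After 'dog', which ends in a nasal, the suffix surfaces as [-ba], giving [dibɛgɔmba].

[dibɛgɔmba]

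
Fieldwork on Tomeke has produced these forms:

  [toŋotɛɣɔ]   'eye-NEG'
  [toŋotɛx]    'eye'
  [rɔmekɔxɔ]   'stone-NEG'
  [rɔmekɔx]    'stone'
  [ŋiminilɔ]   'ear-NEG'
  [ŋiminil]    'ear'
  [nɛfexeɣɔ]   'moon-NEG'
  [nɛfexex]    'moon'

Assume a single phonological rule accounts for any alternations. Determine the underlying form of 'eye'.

/toŋotɛɣ/

In [toŋotɛɣɔ] and [toŋotɛx] the final segment of 'eye' alternates: [ɣ] ~ [x].
If /x/ were underlying and a rule turned it into [ɣ] before the NEG suffix, 'stone' would also alternate; but it has [x] in both [rɔmekɔxɔ] and [rɔmekɔx].
The underlying segment must be /ɣ/; voiced obstruents become voiceless word-finally, yielding [x] there.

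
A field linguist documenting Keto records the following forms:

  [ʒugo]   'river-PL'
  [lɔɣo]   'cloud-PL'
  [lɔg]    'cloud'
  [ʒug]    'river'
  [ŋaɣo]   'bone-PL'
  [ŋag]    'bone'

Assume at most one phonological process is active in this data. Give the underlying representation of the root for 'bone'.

In [ŋaɣo] and [ŋag] the final segment of 'bone' alternates: [ɣ] ~ [g].
The stem 'river' ([ʒugo], [ʒug]) shows [g] unchanged in both environments, so [g] cannot be basic with [ɣ] derived before the PL suffix.
The underlying segment must be /ɣ/; voiced fricatives become stops word-finally, yielding [g] there.
Hence 'bone' is /ŋaɣ/ underlyingly.

/ŋaɣ/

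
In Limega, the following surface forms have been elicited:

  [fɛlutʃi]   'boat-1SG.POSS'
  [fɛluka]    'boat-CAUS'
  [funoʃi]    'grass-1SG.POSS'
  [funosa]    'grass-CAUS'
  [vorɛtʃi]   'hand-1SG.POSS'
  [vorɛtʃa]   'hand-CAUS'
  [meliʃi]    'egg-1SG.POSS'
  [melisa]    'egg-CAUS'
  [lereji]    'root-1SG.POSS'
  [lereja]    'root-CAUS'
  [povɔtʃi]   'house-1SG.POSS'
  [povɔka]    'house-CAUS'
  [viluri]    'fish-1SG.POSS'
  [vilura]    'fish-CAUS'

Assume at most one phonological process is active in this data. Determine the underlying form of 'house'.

/povɔk/

The root 'house' surfaces as [povɔtʃi] and [povɔka], with a stem-final [tʃ] ~ [k] alternation.
If /tʃ/ were underlying and a rule turned it into [k] before the CAUS suffix, 'hand' would also alternate; but it has [tʃ] in both [vorɛtʃi] and [vorɛtʃa].
Therefore /k/ is basic and [tʃ] is derived by palatalization before a front vowel (/k/ and /s/ become palato-alveolar [tʃ] and [ʃ] before a front vowel).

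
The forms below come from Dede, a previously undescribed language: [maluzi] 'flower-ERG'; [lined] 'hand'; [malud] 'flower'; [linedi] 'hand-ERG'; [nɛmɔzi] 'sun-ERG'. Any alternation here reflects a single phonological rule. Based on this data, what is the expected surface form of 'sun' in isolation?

The root 'flower' surfaces as [malud] and [maluzi], with a stem-final [d] ~ [z] alternation.
But 'hand' keeps [d] in both environments ([lined], [linedi]), so there is no rule changing /d/ to [z] before the ERG suffix.
The underlying segment must be /z/; voiced fricatives become stops word-finally, yielding [d] there.
The one attested form of 'sun', [nɛmɔzi], shows underlying /nɛmɔz/. Applying the same rule word-finally gives [nɛmɔd].

[nɛmɔd]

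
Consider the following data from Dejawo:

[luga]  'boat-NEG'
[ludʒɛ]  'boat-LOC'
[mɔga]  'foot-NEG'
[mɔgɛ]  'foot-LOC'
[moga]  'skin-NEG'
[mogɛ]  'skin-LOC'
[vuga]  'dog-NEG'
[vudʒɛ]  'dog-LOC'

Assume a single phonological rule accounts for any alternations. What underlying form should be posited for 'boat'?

The stem for 'boat' ends in [g] in [luga] but [dʒ] in [ludʒɛ].
Compare 'foot', with invariant [g] in [mɔga] and [mɔgɛ]: an analysis with underlying /g/ and a rule producing [dʒ] before the LOC suffix would wrongly predict alternation here too.
So /dʒ/ is underlying, and a rule of depalatalization — palato-alveolar /dʒ/ becomes [g] when no front vowel follows — gives [g].

/ludʒ/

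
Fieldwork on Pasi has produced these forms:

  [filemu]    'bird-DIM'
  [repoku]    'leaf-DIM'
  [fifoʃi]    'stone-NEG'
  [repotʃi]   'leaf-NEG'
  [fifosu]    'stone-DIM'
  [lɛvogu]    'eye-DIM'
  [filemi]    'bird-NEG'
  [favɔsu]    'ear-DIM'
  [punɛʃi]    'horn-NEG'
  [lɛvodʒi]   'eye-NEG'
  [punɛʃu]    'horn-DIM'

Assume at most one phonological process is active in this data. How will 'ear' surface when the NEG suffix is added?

[favɔʃi]

The root 'stone' surfaces as [fifosu] and [fifoʃi], with a stem-final [s] ~ [ʃ] alternation.
But 'horn' keeps [ʃ] in both environments ([punɛʃu], [punɛʃi]), so there is no rule changing /ʃ/ to [s] before the DIM suffix.
So /s/ is underlying, and a rule of palatalization before a front vowel — /k/, /g/ and /s/ become palato-alveolar [tʃ], [dʒ] and [ʃ] before a front vowel — gives [ʃ].
The one attested form of 'ear', [favɔsu], shows underlying /favɔs/. Applying the same rule before a front vowel gives [favɔʃi].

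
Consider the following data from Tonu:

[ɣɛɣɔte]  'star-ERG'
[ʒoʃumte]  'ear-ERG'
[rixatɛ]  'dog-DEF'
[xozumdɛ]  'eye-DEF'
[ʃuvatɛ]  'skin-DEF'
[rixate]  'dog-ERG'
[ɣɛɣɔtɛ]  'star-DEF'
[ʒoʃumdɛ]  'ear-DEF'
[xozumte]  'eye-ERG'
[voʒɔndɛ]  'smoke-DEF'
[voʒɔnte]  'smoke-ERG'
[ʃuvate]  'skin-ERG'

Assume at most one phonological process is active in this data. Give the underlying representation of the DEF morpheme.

/-dɛ/

The DEF morpheme has two allomorphs, [-dɛ] and [-tɛ].
By contrast the ERG suffix keeps its initial [t] throughout — that segment must be underlying.
So the underlying form is /-dɛ/, and voiced stops become voiceless after a vowel.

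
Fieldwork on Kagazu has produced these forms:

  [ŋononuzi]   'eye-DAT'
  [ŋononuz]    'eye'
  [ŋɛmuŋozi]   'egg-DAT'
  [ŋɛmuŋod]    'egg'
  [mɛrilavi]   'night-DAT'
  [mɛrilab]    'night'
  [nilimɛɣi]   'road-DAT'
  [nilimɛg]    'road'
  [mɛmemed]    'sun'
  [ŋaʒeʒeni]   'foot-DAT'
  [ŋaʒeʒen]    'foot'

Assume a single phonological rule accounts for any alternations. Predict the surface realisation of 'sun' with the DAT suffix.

'egg' shows [z] ~ [d] at the end of the stem ([ŋɛmuŋozi] vs [ŋɛmuŋod]).
The stem 'eye' ([ŋononuzi], [ŋononuz]) shows [z] unchanged in both environments, so [z] cannot be basic with [d] derived in isolation.
The underlying segment must be /d/; voiced stops become fricatives between vowels, yielding [z] there.
From [mɛmemed] the stem 'sun' is /mɛmemed/; between vowels this yields [mɛmemezi].

[mɛmemezi]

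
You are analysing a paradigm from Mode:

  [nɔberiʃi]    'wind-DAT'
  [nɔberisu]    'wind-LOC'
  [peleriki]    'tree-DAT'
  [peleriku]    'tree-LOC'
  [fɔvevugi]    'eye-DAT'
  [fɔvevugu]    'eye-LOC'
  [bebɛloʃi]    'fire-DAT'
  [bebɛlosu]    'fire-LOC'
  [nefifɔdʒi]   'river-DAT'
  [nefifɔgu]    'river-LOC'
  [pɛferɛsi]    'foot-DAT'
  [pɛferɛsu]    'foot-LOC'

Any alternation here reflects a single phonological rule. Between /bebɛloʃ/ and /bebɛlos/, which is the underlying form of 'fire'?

/bebɛloʃ/

In [bebɛloʃi] and [bebɛlosu] the final segment of 'fire' alternates: [ʃ] ~ [s].
But 'foot' keeps [s] in both environments ([pɛferɛsi], [pɛferɛsu]), so there is no rule changing /s/ to [ʃ] before the DAT suffix.
The underlying segment must be /ʃ/; palato-alveolar /dʒ/ and /ʃ/ become [g] and [s] when no front vowel follows, yielding [s] there.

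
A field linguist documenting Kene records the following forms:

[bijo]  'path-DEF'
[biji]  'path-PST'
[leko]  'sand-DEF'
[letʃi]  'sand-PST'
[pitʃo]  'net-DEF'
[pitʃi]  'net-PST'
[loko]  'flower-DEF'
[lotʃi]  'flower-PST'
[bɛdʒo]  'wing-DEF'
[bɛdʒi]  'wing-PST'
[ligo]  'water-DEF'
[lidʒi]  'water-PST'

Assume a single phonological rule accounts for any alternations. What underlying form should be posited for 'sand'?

'sand' shows [k] ~ [tʃ] at the end of the stem ([leko] vs [letʃi]).
Compare 'net', with invariant [tʃ] in [pitʃo] and [pitʃi]: an analysis with underlying /tʃ/ and a rule producing [k] before the DEF suffix would wrongly predict alternation here too.
So /k/ is underlying, and a rule of palatalization before a front vowel — /k/ and /g/ become palato-alveolar [tʃ] and [dʒ] before a front vowel — gives [tʃ].

/lek/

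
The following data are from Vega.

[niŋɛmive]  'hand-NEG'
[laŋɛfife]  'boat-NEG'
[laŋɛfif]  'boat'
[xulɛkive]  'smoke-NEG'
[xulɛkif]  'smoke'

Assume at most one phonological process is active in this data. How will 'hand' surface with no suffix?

The root 'smoke' surfaces as [xulɛkive] and [xulɛkif], with a stem-final [v] ~ [f] alternation.
If /f/ were underlying and a rule turned it into [v] before the NEG suffix, 'boat' would also alternate; but it has [f] in both [laŋɛfife] and [laŋɛfif].
The alternation reflects word-final obstruent devoicing: voiced obstruents become voiceless word-finally. /v/ is underlying.
From [niŋɛmive] the stem 'hand' is /niŋɛmiv/; word-finally this yields [niŋɛmif].

[niŋɛmif]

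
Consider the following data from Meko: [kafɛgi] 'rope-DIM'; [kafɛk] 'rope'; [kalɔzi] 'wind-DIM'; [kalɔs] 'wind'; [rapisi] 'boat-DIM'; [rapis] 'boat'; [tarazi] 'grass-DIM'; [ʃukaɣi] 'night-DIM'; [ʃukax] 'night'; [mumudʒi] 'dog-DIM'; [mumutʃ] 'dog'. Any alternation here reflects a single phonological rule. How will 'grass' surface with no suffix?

[taras]

'wind' shows [z] ~ [s] at the end of the stem ([kalɔzi] vs [kalɔs]).
But 'boat' keeps [s] in both environments ([rapisi], [rapis]), so there is no rule changing /s/ to [z] before the DIM suffix.
The underlying segment must be /z/; voiced obstruents become voiceless word-finally, yielding [s] there.
The one attested form of 'grass', [tarazi], shows underlying /taraz/. Applying the same rule word-finally gives [taras].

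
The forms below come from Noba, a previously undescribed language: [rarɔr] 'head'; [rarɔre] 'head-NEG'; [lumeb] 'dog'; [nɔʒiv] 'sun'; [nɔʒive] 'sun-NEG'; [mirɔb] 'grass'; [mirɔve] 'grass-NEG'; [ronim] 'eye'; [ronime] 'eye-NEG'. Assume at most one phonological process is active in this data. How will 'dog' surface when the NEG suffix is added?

[lumeve]

The stem for 'grass' ends in [b] in [mirɔb] but [v] in [mirɔve].
Compare 'sun', with invariant [v] in [nɔʒiv] and [nɔʒive]: an analysis with underlying /v/ and a rule producing [b] in isolation would wrongly predict alternation here too.
So /b/ is underlying, and a rule of intervocalic spirantization — voiced stops become fricatives between vowels — gives [v].
The one attested form of 'dog', [lumeb], shows underlying /lumeb/. Applying the same rule between vowels gives [lumeve].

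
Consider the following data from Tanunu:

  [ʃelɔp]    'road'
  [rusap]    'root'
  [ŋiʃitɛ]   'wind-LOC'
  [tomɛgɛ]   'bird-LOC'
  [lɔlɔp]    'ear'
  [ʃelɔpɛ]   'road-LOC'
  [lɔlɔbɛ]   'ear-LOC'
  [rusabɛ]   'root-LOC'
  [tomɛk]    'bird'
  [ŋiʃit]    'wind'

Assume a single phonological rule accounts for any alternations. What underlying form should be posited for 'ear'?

In [lɔlɔbɛ] and [lɔlɔp] the final segment of 'ear' alternates: [b] ~ [p].
But 'road' keeps [p] in both environments ([ʃelɔpɛ], [ʃelɔp]), so there is no rule changing /p/ to [b] before the LOC suffix.
Therefore /b/ is basic and [p] is derived by word-final obstruent devoicing (voiced obstruents become voiceless word-finally).
So 'ear' = /lɔlɔb/.

/lɔlɔb/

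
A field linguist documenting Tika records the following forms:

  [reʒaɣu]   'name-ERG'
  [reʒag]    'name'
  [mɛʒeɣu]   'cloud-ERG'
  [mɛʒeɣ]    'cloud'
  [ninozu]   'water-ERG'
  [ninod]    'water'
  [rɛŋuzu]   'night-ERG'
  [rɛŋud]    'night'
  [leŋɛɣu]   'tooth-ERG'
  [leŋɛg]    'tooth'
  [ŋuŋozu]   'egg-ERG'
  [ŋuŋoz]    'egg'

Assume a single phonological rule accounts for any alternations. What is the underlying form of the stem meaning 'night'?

The root 'night' surfaces as [rɛŋuzu] and [rɛŋud], with a stem-final [z] ~ [d] alternation.
The stem 'egg' ([ŋuŋozu], [ŋuŋoz]) shows [z] unchanged in both environments, so [z] cannot be basic with [d] derived in isolation.
The underlying segment must be /d/; voiced stops become fricatives between vowels, yielding [z] there.
The underlying form of 'night' is therefore /rɛŋud/.

/rɛŋud/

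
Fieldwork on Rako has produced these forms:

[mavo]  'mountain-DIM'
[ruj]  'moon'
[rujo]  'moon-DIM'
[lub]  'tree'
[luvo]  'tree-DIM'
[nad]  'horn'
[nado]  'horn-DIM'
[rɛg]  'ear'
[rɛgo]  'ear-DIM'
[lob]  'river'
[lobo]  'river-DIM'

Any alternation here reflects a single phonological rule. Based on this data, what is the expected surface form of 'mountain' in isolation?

[mab]

The stem for 'tree' ends in [b] in [lub] but [v] in [luvo].
The stem 'river' ([lob], [lobo]) shows [b] unchanged in both environments, so [b] cannot be basic with [v] derived before the DIM suffix.
Therefore /v/ is basic and [b] is derived by word-final hardening (voiced fricatives become stops word-finally).
From [mavo] the stem 'mountain' is /mav/; word-finally this yields [mab].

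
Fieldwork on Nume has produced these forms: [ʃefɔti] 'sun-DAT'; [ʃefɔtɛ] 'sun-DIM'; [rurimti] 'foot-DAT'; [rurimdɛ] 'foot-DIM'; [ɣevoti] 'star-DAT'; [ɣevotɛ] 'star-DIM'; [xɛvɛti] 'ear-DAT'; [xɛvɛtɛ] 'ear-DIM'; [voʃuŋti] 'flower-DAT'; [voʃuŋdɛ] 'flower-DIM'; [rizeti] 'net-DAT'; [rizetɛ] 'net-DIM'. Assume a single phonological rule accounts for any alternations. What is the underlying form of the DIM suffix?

/-dɛ/

The DIM morpheme has two allomorphs, [-dɛ] and [-tɛ].
By contrast the DAT suffix keeps its initial [t] throughout — that segment must be underlying.
So the underlying form is /-dɛ/, and voiced stops become voiceless after a vowel.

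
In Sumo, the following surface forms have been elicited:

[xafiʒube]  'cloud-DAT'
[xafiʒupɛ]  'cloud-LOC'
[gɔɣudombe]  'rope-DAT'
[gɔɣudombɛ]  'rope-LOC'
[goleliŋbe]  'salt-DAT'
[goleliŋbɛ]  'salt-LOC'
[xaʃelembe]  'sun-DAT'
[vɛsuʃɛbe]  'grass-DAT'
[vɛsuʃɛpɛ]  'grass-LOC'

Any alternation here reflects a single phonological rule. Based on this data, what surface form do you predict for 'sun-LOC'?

[xaʃelembɛ]

The LOC morpheme has two allomorphs, [-bɛ] and [-pɛ].
The DAT suffix, which begins with [b], is invariant after every stem; so [b] is not altered by any rule here.
So the underlying form is /-pɛ/, and voiceless stops become voiced after a nasal.
After 'sun', which ends in a nasal, the suffix surfaces as [-bɛ], giving [xaʃelembɛ].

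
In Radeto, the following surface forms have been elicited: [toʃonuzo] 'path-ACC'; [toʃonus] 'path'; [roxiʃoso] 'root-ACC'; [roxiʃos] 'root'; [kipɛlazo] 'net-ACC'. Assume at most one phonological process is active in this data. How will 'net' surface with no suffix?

The stem for 'path' ends in [z] in [toʃonuzo] but [s] in [toʃonus].
But 'root' keeps [s] in both environments ([roxiʃoso], [roxiʃos]), so there is no rule changing /s/ to [z] before the ACC suffix.
So /z/ is underlying, and a rule of word-final obstruent devoicing — voiced obstruents become voiceless word-finally — gives [s].
The one attested form of 'net', [kipɛlazo], shows underlying /kipɛlaz/. Applying the same rule word-finally gives [kipɛlas].

[kipɛlas]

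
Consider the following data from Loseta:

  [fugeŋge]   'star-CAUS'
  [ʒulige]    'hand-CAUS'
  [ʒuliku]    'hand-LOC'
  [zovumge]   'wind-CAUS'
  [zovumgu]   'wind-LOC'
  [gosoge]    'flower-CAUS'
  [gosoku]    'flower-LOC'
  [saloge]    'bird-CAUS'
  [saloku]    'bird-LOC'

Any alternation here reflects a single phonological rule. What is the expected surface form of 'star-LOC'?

The LOC suffix surfaces as [-gu] and [-ku], depending on the final segment of the stem.
The CAUS suffix, which begins with [g], is invariant after every stem; so [g] is not altered by any rule here.
The LOC suffix is therefore /-ku/ underlyingly, with post-nasal voicing: voiceless stops become voiced after a nasal.
After 'star', which ends in a nasal, the suffix surfaces as [-gu], giving [fugeŋgu].

[fugeŋgu]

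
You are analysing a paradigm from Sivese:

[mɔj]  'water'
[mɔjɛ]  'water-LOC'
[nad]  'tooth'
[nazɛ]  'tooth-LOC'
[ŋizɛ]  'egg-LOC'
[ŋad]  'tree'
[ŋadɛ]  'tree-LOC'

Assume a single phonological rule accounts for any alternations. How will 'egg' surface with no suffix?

The root 'tooth' surfaces as [nad] and [nazɛ], with a stem-final [d] ~ [z] alternation.
Compare 'tree', with invariant [d] in [ŋad] and [ŋadɛ]: an analysis with underlying /d/ and a rule producing [z] before the LOC suffix would wrongly predict alternation here too.
So /z/ is underlying, and a rule of word-final hardening — voiced fricatives become stops word-finally — gives [d].
From [ŋizɛ] the stem 'egg' is /ŋiz/; word-finally this yields [ŋid].

[ŋid]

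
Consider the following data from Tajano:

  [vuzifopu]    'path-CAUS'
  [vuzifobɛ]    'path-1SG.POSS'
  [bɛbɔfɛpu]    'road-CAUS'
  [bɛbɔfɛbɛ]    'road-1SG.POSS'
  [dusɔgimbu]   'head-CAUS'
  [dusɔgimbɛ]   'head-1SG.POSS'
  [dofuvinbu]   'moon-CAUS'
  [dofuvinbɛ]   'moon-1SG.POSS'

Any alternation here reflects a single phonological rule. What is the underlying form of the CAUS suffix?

/-pu/

The CAUS morpheme has two allomorphs, [-bu] and [-pu].
By contrast the 1SG.POSS suffix keeps its initial [b] throughout — that segment must be underlying.
So the underlying form is /-pu/, and voiceless stops become voiced after a nasal.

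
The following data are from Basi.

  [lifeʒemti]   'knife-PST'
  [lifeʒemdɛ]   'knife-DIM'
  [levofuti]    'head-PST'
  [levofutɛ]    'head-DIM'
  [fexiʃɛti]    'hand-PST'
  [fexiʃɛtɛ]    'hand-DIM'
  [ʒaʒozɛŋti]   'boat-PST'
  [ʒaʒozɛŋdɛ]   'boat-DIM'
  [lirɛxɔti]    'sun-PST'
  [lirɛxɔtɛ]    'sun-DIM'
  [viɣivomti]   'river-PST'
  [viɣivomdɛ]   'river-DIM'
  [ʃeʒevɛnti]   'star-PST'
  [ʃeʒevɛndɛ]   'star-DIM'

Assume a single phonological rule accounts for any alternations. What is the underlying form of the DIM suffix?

The DIM suffix surfaces as [-dɛ] and [-tɛ], depending on the final segment of the stem.
By contrast the PST suffix keeps its initial [t] throughout — that segment must be underlying.
So the underlying form is /-dɛ/, and voiced stops become voiceless after a vowel.

/-dɛ/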